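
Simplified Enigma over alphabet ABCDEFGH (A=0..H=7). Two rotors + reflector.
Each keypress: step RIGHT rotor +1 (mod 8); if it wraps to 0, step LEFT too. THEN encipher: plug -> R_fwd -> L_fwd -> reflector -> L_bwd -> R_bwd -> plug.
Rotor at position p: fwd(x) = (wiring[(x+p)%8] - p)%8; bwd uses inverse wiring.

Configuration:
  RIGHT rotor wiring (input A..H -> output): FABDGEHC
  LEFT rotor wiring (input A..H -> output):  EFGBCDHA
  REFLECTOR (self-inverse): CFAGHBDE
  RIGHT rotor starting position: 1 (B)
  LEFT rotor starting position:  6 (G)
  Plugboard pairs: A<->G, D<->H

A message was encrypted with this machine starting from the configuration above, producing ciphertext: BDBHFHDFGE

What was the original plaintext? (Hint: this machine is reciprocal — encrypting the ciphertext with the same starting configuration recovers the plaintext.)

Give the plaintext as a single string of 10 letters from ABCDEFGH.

Answer: CBDGHAGECH

Derivation:
Char 1 ('B'): step: R->2, L=6; B->plug->B->R->B->L->C->refl->A->L'->E->R'->C->plug->C
Char 2 ('D'): step: R->3, L=6; D->plug->H->R->G->L->E->refl->H->L'->D->R'->B->plug->B
Char 3 ('B'): step: R->4, L=6; B->plug->B->R->A->L->B->refl->F->L'->H->R'->H->plug->D
Char 4 ('H'): step: R->5, L=6; H->plug->D->R->A->L->B->refl->F->L'->H->R'->A->plug->G
Char 5 ('F'): step: R->6, L=6; F->plug->F->R->F->L->D->refl->G->L'->C->R'->D->plug->H
Char 6 ('H'): step: R->7, L=6; H->plug->D->R->C->L->G->refl->D->L'->F->R'->G->plug->A
Char 7 ('D'): step: R->0, L->7 (L advanced); D->plug->H->R->C->L->G->refl->D->L'->F->R'->A->plug->G
Char 8 ('F'): step: R->1, L=7; F->plug->F->R->G->L->E->refl->H->L'->D->R'->E->plug->E
Char 9 ('G'): step: R->2, L=7; G->plug->A->R->H->L->A->refl->C->L'->E->R'->C->plug->C
Char 10 ('E'): step: R->3, L=7; E->plug->E->R->H->L->A->refl->C->L'->E->R'->D->plug->H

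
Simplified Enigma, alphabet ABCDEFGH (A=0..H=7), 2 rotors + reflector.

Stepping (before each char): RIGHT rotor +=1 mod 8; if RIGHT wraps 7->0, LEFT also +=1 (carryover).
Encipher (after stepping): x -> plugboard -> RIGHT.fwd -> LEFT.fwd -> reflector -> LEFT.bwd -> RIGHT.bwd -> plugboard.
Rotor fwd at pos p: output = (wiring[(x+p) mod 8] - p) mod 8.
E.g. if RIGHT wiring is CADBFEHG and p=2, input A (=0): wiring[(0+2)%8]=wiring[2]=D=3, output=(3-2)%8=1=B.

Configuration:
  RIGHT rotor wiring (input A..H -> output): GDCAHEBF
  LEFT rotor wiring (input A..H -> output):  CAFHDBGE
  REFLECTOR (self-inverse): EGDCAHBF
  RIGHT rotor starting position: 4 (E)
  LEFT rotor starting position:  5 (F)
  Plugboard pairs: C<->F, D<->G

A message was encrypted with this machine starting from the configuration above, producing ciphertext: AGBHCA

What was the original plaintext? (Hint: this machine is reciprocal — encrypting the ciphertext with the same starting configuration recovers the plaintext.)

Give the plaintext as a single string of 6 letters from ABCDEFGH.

Answer: GFEDAG

Derivation:
Char 1 ('A'): step: R->5, L=5; A->plug->A->R->H->L->G->refl->B->L'->B->R'->D->plug->G
Char 2 ('G'): step: R->6, L=5; G->plug->D->R->F->L->A->refl->E->L'->A->R'->C->plug->F
Char 3 ('B'): step: R->7, L=5; B->plug->B->R->H->L->G->refl->B->L'->B->R'->E->plug->E
Char 4 ('H'): step: R->0, L->6 (L advanced); H->plug->H->R->F->L->B->refl->G->L'->B->R'->G->plug->D
Char 5 ('C'): step: R->1, L=6; C->plug->F->R->A->L->A->refl->E->L'->C->R'->A->plug->A
Char 6 ('A'): step: R->2, L=6; A->plug->A->R->A->L->A->refl->E->L'->C->R'->D->plug->G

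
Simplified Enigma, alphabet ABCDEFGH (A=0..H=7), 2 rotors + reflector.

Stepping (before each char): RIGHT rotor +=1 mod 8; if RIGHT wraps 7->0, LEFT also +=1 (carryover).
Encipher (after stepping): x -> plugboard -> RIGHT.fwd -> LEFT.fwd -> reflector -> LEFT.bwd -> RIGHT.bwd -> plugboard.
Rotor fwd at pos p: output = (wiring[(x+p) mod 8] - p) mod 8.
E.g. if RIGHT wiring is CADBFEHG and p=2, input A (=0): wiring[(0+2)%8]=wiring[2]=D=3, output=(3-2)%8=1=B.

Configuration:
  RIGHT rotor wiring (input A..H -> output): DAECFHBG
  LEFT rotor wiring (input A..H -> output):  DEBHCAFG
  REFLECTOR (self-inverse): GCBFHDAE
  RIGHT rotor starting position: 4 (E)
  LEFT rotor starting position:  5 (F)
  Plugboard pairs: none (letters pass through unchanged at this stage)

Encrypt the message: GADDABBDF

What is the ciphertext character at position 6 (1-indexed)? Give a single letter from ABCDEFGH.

Char 1 ('G'): step: R->5, L=5; G->plug->G->R->F->L->E->refl->H->L'->E->R'->B->plug->B
Char 2 ('A'): step: R->6, L=5; A->plug->A->R->D->L->G->refl->A->L'->B->R'->H->plug->H
Char 3 ('D'): step: R->7, L=5; D->plug->D->R->F->L->E->refl->H->L'->E->R'->B->plug->B
Char 4 ('D'): step: R->0, L->6 (L advanced); D->plug->D->R->C->L->F->refl->D->L'->E->R'->C->plug->C
Char 5 ('A'): step: R->1, L=6; A->plug->A->R->H->L->C->refl->B->L'->F->R'->G->plug->G
Char 6 ('B'): step: R->2, L=6; B->plug->B->R->A->L->H->refl->E->L'->G->R'->H->plug->H

H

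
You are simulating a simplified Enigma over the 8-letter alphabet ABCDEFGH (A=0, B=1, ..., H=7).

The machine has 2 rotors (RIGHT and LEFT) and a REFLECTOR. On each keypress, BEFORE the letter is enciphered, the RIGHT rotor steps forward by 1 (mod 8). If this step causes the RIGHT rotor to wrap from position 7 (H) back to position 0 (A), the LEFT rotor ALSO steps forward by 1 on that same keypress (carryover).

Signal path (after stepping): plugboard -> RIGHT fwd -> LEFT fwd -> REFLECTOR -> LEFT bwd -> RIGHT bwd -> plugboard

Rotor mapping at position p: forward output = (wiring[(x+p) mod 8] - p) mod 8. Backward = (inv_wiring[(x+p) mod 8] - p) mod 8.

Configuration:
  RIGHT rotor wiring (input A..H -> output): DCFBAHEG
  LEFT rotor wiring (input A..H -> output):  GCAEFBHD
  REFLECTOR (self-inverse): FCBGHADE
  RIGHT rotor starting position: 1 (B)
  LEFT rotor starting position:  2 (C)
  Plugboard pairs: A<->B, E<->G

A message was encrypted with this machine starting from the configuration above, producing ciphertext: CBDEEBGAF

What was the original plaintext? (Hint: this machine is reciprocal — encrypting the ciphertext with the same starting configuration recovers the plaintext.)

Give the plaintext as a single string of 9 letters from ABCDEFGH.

Answer: BGCAAADDA

Derivation:
Char 1 ('C'): step: R->2, L=2; C->plug->C->R->G->L->E->refl->H->L'->D->R'->A->plug->B
Char 2 ('B'): step: R->3, L=2; B->plug->A->R->G->L->E->refl->H->L'->D->R'->E->plug->G
Char 3 ('D'): step: R->4, L=2; D->plug->D->R->C->L->D->refl->G->L'->A->R'->C->plug->C
Char 4 ('E'): step: R->5, L=2; E->plug->G->R->E->L->F->refl->A->L'->H->R'->B->plug->A
Char 5 ('E'): step: R->6, L=2; E->plug->G->R->C->L->D->refl->G->L'->A->R'->B->plug->A
Char 6 ('B'): step: R->7, L=2; B->plug->A->R->H->L->A->refl->F->L'->E->R'->B->plug->A
Char 7 ('G'): step: R->0, L->3 (L advanced); G->plug->E->R->A->L->B->refl->C->L'->B->R'->D->plug->D
Char 8 ('A'): step: R->1, L=3; A->plug->B->R->E->L->A->refl->F->L'->H->R'->D->plug->D
Char 9 ('F'): step: R->2, L=3; F->plug->F->R->E->L->A->refl->F->L'->H->R'->B->plug->A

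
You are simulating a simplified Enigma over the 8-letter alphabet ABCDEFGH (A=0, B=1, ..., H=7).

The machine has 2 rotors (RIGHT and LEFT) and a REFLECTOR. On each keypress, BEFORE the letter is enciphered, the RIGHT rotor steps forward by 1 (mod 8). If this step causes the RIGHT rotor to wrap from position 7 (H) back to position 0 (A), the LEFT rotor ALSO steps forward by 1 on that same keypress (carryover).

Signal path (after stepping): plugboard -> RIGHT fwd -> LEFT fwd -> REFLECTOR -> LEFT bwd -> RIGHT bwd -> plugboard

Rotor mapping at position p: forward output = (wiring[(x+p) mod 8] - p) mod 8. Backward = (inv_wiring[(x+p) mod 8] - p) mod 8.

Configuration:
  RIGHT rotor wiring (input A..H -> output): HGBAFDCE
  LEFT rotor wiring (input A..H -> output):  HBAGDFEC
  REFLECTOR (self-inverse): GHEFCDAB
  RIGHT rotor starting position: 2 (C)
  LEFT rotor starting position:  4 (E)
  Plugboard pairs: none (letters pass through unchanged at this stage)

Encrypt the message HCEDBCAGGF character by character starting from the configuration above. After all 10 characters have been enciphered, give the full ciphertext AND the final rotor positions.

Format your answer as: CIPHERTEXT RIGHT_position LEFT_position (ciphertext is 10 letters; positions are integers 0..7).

Answer: DBHCEBEFFG 4 5

Derivation:
Char 1 ('H'): step: R->3, L=4; H->plug->H->R->G->L->E->refl->C->L'->H->R'->D->plug->D
Char 2 ('C'): step: R->4, L=4; C->plug->C->R->G->L->E->refl->C->L'->H->R'->B->plug->B
Char 3 ('E'): step: R->5, L=4; E->plug->E->R->B->L->B->refl->H->L'->A->R'->H->plug->H
Char 4 ('D'): step: R->6, L=4; D->plug->D->R->A->L->H->refl->B->L'->B->R'->C->plug->C
Char 5 ('B'): step: R->7, L=4; B->plug->B->R->A->L->H->refl->B->L'->B->R'->E->plug->E
Char 6 ('C'): step: R->0, L->5 (L advanced); C->plug->C->R->B->L->H->refl->B->L'->G->R'->B->plug->B
Char 7 ('A'): step: R->1, L=5; A->plug->A->R->F->L->D->refl->F->L'->C->R'->E->plug->E
Char 8 ('G'): step: R->2, L=5; G->plug->G->R->F->L->D->refl->F->L'->C->R'->F->plug->F
Char 9 ('G'): step: R->3, L=5; G->plug->G->R->D->L->C->refl->E->L'->E->R'->F->plug->F
Char 10 ('F'): step: R->4, L=5; F->plug->F->R->C->L->F->refl->D->L'->F->R'->G->plug->G
Final: ciphertext=DBHCEBEFFG, RIGHT=4, LEFT=5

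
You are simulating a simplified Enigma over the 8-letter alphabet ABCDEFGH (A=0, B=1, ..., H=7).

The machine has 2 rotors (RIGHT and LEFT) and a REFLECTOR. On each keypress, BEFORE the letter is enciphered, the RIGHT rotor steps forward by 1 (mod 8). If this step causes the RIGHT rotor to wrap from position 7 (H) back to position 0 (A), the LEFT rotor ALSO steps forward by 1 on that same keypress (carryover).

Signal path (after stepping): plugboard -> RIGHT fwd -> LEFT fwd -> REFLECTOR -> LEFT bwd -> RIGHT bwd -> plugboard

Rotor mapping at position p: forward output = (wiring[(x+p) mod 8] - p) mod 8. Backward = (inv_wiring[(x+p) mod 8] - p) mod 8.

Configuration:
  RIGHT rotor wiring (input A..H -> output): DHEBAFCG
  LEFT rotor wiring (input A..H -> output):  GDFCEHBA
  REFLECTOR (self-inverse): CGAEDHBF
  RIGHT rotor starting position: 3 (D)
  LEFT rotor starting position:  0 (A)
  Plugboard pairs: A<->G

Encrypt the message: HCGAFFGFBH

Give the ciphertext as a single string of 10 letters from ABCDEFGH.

Char 1 ('H'): step: R->4, L=0; H->plug->H->R->F->L->H->refl->F->L'->C->R'->D->plug->D
Char 2 ('C'): step: R->5, L=0; C->plug->C->R->B->L->D->refl->E->L'->E->R'->G->plug->A
Char 3 ('G'): step: R->6, L=0; G->plug->A->R->E->L->E->refl->D->L'->B->R'->D->plug->D
Char 4 ('A'): step: R->7, L=0; A->plug->G->R->G->L->B->refl->G->L'->A->R'->C->plug->C
Char 5 ('F'): step: R->0, L->1 (L advanced); F->plug->F->R->F->L->A->refl->C->L'->A->R'->E->plug->E
Char 6 ('F'): step: R->1, L=1; F->plug->F->R->B->L->E->refl->D->L'->D->R'->B->plug->B
Char 7 ('G'): step: R->2, L=1; G->plug->A->R->C->L->B->refl->G->L'->E->R'->F->plug->F
Char 8 ('F'): step: R->3, L=1; F->plug->F->R->A->L->C->refl->A->L'->F->R'->B->plug->B
Char 9 ('B'): step: R->4, L=1; B->plug->B->R->B->L->E->refl->D->L'->D->R'->F->plug->F
Char 10 ('H'): step: R->5, L=1; H->plug->H->R->D->L->D->refl->E->L'->B->R'->C->plug->C

Answer: DADCEBFBFC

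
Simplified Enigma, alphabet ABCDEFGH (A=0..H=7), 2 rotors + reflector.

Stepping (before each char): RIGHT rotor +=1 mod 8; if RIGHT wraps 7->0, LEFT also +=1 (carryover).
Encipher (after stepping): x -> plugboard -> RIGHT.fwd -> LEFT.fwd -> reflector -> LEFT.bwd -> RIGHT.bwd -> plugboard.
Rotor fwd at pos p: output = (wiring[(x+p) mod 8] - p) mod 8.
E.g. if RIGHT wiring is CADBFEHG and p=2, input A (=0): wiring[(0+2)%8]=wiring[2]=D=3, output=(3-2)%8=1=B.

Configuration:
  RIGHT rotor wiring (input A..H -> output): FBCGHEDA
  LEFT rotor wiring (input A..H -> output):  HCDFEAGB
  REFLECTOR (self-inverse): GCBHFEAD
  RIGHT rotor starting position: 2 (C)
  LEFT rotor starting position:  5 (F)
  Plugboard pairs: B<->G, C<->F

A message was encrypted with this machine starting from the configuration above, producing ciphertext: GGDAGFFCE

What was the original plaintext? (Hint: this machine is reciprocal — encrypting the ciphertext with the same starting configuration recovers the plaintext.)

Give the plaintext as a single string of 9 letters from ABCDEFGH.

Char 1 ('G'): step: R->3, L=5; G->plug->B->R->E->L->F->refl->E->L'->C->R'->F->plug->C
Char 2 ('G'): step: R->4, L=5; G->plug->B->R->A->L->D->refl->H->L'->H->R'->C->plug->F
Char 3 ('D'): step: R->5, L=5; D->plug->D->R->A->L->D->refl->H->L'->H->R'->A->plug->A
Char 4 ('A'): step: R->6, L=5; A->plug->A->R->F->L->G->refl->A->L'->G->R'->H->plug->H
Char 5 ('G'): step: R->7, L=5; G->plug->B->R->G->L->A->refl->G->L'->F->R'->G->plug->B
Char 6 ('F'): step: R->0, L->6 (L advanced); F->plug->C->R->C->L->B->refl->C->L'->H->R'->E->plug->E
Char 7 ('F'): step: R->1, L=6; F->plug->C->R->F->L->H->refl->D->L'->B->R'->B->plug->G
Char 8 ('C'): step: R->2, L=6; C->plug->F->R->G->L->G->refl->A->L'->A->R'->A->plug->A
Char 9 ('E'): step: R->3, L=6; E->plug->E->R->F->L->H->refl->D->L'->B->R'->C->plug->F

Answer: CFAHBEGAF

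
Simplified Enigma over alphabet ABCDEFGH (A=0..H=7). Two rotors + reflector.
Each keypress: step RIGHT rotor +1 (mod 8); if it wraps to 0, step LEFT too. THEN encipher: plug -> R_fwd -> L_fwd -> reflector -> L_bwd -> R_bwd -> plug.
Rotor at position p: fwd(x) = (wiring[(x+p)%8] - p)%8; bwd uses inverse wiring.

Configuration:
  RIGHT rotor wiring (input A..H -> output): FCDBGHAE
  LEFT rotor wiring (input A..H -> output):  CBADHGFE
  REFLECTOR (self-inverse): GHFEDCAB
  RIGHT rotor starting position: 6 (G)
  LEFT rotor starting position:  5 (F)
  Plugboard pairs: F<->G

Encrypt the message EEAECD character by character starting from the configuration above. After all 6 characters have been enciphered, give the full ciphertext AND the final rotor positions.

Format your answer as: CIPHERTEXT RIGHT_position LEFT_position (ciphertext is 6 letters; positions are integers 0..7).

Answer: FFGHDG 4 6

Derivation:
Char 1 ('E'): step: R->7, L=5; E->plug->E->R->C->L->H->refl->B->L'->A->R'->G->plug->F
Char 2 ('E'): step: R->0, L->6 (L advanced); E->plug->E->R->G->L->B->refl->H->L'->A->R'->G->plug->F
Char 3 ('A'): step: R->1, L=6; A->plug->A->R->B->L->G->refl->A->L'->H->R'->F->plug->G
Char 4 ('E'): step: R->2, L=6; E->plug->E->R->G->L->B->refl->H->L'->A->R'->H->plug->H
Char 5 ('C'): step: R->3, L=6; C->plug->C->R->E->L->C->refl->F->L'->F->R'->D->plug->D
Char 6 ('D'): step: R->4, L=6; D->plug->D->R->A->L->H->refl->B->L'->G->R'->F->plug->G
Final: ciphertext=FFGHDG, RIGHT=4, LEFT=6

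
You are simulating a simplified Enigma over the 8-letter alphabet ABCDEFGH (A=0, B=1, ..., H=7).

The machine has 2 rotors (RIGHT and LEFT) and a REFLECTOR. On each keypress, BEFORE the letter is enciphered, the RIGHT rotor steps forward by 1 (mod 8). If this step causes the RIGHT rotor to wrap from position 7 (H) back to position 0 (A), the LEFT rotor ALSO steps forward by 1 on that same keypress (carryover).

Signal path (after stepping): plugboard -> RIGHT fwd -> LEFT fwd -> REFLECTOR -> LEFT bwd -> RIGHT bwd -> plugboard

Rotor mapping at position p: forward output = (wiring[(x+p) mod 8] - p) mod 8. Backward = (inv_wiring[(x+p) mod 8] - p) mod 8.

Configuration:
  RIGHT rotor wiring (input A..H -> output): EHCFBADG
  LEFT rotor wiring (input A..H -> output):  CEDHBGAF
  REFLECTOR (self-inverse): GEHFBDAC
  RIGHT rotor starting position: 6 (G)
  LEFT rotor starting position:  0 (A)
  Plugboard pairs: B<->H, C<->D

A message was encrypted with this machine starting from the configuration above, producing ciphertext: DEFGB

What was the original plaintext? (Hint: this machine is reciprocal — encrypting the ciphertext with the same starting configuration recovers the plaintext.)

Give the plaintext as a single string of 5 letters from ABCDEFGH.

Char 1 ('D'): step: R->7, L=0; D->plug->C->R->A->L->C->refl->H->L'->D->R'->D->plug->C
Char 2 ('E'): step: R->0, L->1 (L advanced); E->plug->E->R->B->L->C->refl->H->L'->F->R'->D->plug->C
Char 3 ('F'): step: R->1, L=1; F->plug->F->R->C->L->G->refl->A->L'->D->R'->H->plug->B
Char 4 ('G'): step: R->2, L=1; G->plug->G->R->C->L->G->refl->A->L'->D->R'->B->plug->H
Char 5 ('B'): step: R->3, L=1; B->plug->H->R->H->L->B->refl->E->L'->G->R'->B->plug->H

Answer: CCBHH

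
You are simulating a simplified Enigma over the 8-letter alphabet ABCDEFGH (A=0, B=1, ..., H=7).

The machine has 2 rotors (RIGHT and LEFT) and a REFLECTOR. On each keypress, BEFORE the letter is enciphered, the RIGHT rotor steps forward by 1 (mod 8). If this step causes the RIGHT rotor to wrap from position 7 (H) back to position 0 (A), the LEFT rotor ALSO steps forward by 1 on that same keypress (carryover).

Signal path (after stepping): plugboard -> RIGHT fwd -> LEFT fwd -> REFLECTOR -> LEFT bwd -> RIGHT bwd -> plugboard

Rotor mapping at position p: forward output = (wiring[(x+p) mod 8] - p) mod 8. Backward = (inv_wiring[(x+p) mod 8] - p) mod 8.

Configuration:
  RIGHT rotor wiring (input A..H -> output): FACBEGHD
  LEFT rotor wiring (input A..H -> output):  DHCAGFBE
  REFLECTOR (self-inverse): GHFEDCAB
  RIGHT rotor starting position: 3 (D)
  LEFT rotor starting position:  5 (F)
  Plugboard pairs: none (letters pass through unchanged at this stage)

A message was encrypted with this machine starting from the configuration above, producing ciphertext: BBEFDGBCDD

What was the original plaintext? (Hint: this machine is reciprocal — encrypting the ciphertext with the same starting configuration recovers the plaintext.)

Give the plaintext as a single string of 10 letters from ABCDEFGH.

Char 1 ('B'): step: R->4, L=5; B->plug->B->R->C->L->H->refl->B->L'->H->R'->D->plug->D
Char 2 ('B'): step: R->5, L=5; B->plug->B->R->C->L->H->refl->B->L'->H->R'->H->plug->H
Char 3 ('E'): step: R->6, L=5; E->plug->E->R->E->L->C->refl->F->L'->F->R'->B->plug->B
Char 4 ('F'): step: R->7, L=5; F->plug->F->R->F->L->F->refl->C->L'->E->R'->A->plug->A
Char 5 ('D'): step: R->0, L->6 (L advanced); D->plug->D->R->B->L->G->refl->A->L'->G->R'->F->plug->F
Char 6 ('G'): step: R->1, L=6; G->plug->G->R->C->L->F->refl->C->L'->F->R'->E->plug->E
Char 7 ('B'): step: R->2, L=6; B->plug->B->R->H->L->H->refl->B->L'->D->R'->G->plug->G
Char 8 ('C'): step: R->3, L=6; C->plug->C->R->D->L->B->refl->H->L'->H->R'->H->plug->H
Char 9 ('D'): step: R->4, L=6; D->plug->D->R->H->L->H->refl->B->L'->D->R'->C->plug->C
Char 10 ('D'): step: R->5, L=6; D->plug->D->R->A->L->D->refl->E->L'->E->R'->G->plug->G

Answer: DHBAFEGHCG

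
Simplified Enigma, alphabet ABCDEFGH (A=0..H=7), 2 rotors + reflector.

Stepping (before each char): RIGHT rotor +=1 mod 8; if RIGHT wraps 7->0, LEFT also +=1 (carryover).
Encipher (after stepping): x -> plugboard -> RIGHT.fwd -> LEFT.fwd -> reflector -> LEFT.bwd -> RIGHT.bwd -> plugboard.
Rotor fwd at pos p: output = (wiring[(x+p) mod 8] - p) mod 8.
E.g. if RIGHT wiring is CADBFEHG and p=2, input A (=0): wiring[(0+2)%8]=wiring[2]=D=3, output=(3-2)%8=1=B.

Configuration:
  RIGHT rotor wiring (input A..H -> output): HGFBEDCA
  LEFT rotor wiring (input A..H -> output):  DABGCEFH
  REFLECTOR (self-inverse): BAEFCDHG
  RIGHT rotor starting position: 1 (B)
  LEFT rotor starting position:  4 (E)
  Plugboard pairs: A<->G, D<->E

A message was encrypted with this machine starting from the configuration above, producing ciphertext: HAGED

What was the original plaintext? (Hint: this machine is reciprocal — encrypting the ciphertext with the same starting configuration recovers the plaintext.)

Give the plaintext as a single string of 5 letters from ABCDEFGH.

Char 1 ('H'): step: R->2, L=4; H->plug->H->R->E->L->H->refl->G->L'->A->R'->E->plug->D
Char 2 ('A'): step: R->3, L=4; A->plug->G->R->D->L->D->refl->F->L'->G->R'->A->plug->G
Char 3 ('G'): step: R->4, L=4; G->plug->A->R->A->L->G->refl->H->L'->E->R'->D->plug->E
Char 4 ('E'): step: R->5, L=4; E->plug->D->R->C->L->B->refl->A->L'->B->R'->E->plug->D
Char 5 ('D'): step: R->6, L=4; D->plug->E->R->H->L->C->refl->E->L'->F->R'->H->plug->H

Answer: DGEDH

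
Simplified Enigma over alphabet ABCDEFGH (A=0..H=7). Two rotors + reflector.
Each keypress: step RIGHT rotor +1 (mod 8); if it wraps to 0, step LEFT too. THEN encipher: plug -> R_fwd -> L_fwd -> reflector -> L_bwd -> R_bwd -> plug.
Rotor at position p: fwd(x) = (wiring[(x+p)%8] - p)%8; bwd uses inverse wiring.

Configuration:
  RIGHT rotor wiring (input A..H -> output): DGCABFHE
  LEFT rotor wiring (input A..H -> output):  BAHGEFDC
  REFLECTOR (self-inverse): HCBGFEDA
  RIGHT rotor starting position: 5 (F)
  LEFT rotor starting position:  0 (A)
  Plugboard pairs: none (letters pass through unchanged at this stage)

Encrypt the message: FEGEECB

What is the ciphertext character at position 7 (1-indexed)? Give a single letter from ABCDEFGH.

Char 1 ('F'): step: R->6, L=0; F->plug->F->R->C->L->H->refl->A->L'->B->R'->A->plug->A
Char 2 ('E'): step: R->7, L=0; E->plug->E->R->B->L->A->refl->H->L'->C->R'->F->plug->F
Char 3 ('G'): step: R->0, L->1 (L advanced); G->plug->G->R->H->L->A->refl->H->L'->A->R'->D->plug->D
Char 4 ('E'): step: R->1, L=1; E->plug->E->R->E->L->E->refl->F->L'->C->R'->H->plug->H
Char 5 ('E'): step: R->2, L=1; E->plug->E->R->F->L->C->refl->B->L'->G->R'->B->plug->B
Char 6 ('C'): step: R->3, L=1; C->plug->C->R->C->L->F->refl->E->L'->E->R'->D->plug->D
Char 7 ('B'): step: R->4, L=1; B->plug->B->R->B->L->G->refl->D->L'->D->R'->C->plug->C

C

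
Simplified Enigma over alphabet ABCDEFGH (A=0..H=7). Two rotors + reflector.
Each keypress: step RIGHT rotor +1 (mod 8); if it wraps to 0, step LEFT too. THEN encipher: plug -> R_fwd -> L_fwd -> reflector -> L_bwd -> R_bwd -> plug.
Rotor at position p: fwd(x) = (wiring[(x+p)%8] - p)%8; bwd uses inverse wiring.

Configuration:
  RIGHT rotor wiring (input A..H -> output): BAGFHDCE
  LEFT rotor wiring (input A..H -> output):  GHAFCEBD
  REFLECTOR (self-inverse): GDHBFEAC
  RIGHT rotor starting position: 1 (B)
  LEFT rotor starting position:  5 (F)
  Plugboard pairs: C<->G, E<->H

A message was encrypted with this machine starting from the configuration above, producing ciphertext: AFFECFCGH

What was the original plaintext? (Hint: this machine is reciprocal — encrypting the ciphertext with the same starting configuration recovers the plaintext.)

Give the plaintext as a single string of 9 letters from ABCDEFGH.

Answer: HADAFCHBB

Derivation:
Char 1 ('A'): step: R->2, L=5; A->plug->A->R->E->L->C->refl->H->L'->A->R'->E->plug->H
Char 2 ('F'): step: R->3, L=5; F->plug->F->R->G->L->A->refl->G->L'->C->R'->A->plug->A
Char 3 ('F'): step: R->4, L=5; F->plug->F->R->E->L->C->refl->H->L'->A->R'->D->plug->D
Char 4 ('E'): step: R->5, L=5; E->plug->H->R->C->L->G->refl->A->L'->G->R'->A->plug->A
Char 5 ('C'): step: R->6, L=5; C->plug->G->R->B->L->E->refl->F->L'->H->R'->F->plug->F
Char 6 ('F'): step: R->7, L=5; F->plug->F->R->A->L->H->refl->C->L'->E->R'->G->plug->C
Char 7 ('C'): step: R->0, L->6 (L advanced); C->plug->G->R->C->L->A->refl->G->L'->H->R'->E->plug->H
Char 8 ('G'): step: R->1, L=6; G->plug->C->R->E->L->C->refl->H->L'->F->R'->B->plug->B
Char 9 ('H'): step: R->2, L=6; H->plug->E->R->A->L->D->refl->B->L'->D->R'->B->plug->B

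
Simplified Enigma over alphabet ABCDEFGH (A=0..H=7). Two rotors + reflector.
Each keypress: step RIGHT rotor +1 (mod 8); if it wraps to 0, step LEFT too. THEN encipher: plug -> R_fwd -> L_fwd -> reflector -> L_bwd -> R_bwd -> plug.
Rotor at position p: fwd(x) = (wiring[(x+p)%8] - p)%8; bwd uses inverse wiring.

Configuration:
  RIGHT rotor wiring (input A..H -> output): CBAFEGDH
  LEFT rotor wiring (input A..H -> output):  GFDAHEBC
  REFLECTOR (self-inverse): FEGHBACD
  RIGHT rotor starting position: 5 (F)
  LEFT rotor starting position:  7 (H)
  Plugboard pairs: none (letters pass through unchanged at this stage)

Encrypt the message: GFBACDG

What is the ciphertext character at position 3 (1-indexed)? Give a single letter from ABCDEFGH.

Char 1 ('G'): step: R->6, L=7; G->plug->G->R->G->L->F->refl->A->L'->F->R'->A->plug->A
Char 2 ('F'): step: R->7, L=7; F->plug->F->R->F->L->A->refl->F->L'->G->R'->E->plug->E
Char 3 ('B'): step: R->0, L->0 (L advanced); B->plug->B->R->B->L->F->refl->A->L'->D->R'->G->plug->G

G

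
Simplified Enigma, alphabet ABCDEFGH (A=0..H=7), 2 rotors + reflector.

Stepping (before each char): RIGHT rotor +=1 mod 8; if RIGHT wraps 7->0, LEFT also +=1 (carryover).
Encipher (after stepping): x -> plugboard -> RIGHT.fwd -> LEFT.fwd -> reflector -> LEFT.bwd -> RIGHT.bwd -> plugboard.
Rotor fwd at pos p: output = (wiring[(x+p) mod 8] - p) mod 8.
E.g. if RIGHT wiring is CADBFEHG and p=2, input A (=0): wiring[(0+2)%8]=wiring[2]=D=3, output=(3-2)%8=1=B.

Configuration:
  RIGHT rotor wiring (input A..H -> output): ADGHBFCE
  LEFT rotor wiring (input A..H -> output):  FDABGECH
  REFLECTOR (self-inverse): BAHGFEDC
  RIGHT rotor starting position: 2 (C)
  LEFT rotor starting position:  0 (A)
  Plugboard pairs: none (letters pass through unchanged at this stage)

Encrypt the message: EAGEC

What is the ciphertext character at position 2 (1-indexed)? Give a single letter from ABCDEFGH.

Char 1 ('E'): step: R->3, L=0; E->plug->E->R->B->L->D->refl->G->L'->E->R'->A->plug->A
Char 2 ('A'): step: R->4, L=0; A->plug->A->R->F->L->E->refl->F->L'->A->R'->D->plug->D

D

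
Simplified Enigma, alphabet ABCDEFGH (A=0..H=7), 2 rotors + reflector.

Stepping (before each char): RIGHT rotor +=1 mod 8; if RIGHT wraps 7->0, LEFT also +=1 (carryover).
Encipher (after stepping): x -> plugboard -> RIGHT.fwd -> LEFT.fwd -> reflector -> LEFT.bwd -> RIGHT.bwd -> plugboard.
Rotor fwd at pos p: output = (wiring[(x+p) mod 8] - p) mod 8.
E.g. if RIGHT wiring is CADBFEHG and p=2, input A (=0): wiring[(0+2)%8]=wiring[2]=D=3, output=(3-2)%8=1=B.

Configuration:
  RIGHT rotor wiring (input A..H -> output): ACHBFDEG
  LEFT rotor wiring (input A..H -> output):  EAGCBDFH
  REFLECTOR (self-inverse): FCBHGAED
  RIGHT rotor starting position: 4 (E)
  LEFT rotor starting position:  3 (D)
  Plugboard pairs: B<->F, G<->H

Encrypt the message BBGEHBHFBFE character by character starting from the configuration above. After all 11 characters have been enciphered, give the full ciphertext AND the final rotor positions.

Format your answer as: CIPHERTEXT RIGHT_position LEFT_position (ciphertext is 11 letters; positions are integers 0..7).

Answer: AGCCGGBGADB 7 4

Derivation:
Char 1 ('B'): step: R->5, L=3; B->plug->F->R->C->L->A->refl->F->L'->G->R'->A->plug->A
Char 2 ('B'): step: R->6, L=3; B->plug->F->R->D->L->C->refl->B->L'->F->R'->H->plug->G
Char 3 ('G'): step: R->7, L=3; G->plug->H->R->F->L->B->refl->C->L'->D->R'->C->plug->C
Char 4 ('E'): step: R->0, L->4 (L advanced); E->plug->E->R->F->L->E->refl->G->L'->H->R'->C->plug->C
Char 5 ('H'): step: R->1, L=4; H->plug->G->R->F->L->E->refl->G->L'->H->R'->H->plug->G
Char 6 ('B'): step: R->2, L=4; B->plug->F->R->E->L->A->refl->F->L'->A->R'->H->plug->G
Char 7 ('H'): step: R->3, L=4; H->plug->G->R->H->L->G->refl->E->L'->F->R'->F->plug->B
Char 8 ('F'): step: R->4, L=4; F->plug->B->R->H->L->G->refl->E->L'->F->R'->H->plug->G
Char 9 ('B'): step: R->5, L=4; B->plug->F->R->C->L->B->refl->C->L'->G->R'->A->plug->A
Char 10 ('F'): step: R->6, L=4; F->plug->B->R->A->L->F->refl->A->L'->E->R'->D->plug->D
Char 11 ('E'): step: R->7, L=4; E->plug->E->R->C->L->B->refl->C->L'->G->R'->F->plug->B
Final: ciphertext=AGCCGGBGADB, RIGHT=7, LEFT=4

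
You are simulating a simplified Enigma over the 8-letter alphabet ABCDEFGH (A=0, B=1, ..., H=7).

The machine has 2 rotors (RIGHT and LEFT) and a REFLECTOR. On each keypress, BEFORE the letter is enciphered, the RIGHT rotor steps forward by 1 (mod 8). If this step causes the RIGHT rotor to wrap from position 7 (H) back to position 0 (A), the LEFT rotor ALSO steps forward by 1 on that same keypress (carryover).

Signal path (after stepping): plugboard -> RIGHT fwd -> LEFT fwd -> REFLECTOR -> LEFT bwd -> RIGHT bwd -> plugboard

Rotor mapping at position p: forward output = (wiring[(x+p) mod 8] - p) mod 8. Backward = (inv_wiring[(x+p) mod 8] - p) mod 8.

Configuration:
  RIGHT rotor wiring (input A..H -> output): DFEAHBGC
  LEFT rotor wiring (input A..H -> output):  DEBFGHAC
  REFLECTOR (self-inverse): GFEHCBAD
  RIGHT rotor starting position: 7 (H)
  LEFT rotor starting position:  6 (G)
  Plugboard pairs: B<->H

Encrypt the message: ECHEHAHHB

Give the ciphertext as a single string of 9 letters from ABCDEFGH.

Char 1 ('E'): step: R->0, L->7 (L advanced); E->plug->E->R->H->L->B->refl->F->L'->C->R'->H->plug->B
Char 2 ('C'): step: R->1, L=7; C->plug->C->R->H->L->B->refl->F->L'->C->R'->H->plug->B
Char 3 ('H'): step: R->2, L=7; H->plug->B->R->G->L->A->refl->G->L'->E->R'->E->plug->E
Char 4 ('E'): step: R->3, L=7; E->plug->E->R->H->L->B->refl->F->L'->C->R'->G->plug->G
Char 5 ('H'): step: R->4, L=7; H->plug->B->R->F->L->H->refl->D->L'->A->R'->G->plug->G
Char 6 ('A'): step: R->5, L=7; A->plug->A->R->E->L->G->refl->A->L'->G->R'->D->plug->D
Char 7 ('H'): step: R->6, L=7; H->plug->B->R->E->L->G->refl->A->L'->G->R'->E->plug->E
Char 8 ('H'): step: R->7, L=7; H->plug->B->R->E->L->G->refl->A->L'->G->R'->C->plug->C
Char 9 ('B'): step: R->0, L->0 (L advanced); B->plug->H->R->C->L->B->refl->F->L'->D->R'->A->plug->A

Answer: BBEGGDECA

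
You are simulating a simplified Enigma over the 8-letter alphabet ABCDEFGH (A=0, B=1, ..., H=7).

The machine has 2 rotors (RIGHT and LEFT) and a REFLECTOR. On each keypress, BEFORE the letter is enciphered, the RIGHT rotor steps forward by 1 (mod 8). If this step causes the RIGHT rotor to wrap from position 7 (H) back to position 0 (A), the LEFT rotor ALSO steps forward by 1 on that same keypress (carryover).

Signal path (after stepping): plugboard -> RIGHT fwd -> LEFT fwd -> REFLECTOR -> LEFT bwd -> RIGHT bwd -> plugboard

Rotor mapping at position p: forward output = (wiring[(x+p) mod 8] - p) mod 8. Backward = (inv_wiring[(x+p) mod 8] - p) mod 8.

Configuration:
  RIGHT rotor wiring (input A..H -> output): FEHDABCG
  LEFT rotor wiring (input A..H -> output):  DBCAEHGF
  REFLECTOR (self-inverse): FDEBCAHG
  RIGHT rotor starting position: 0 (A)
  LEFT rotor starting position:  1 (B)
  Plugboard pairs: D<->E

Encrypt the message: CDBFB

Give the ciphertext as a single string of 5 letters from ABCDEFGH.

Answer: HAABE

Derivation:
Char 1 ('C'): step: R->1, L=1; C->plug->C->R->C->L->H->refl->G->L'->E->R'->H->plug->H
Char 2 ('D'): step: R->2, L=1; D->plug->E->R->A->L->A->refl->F->L'->F->R'->A->plug->A
Char 3 ('B'): step: R->3, L=1; B->plug->B->R->F->L->F->refl->A->L'->A->R'->A->plug->A
Char 4 ('F'): step: R->4, L=1; F->plug->F->R->A->L->A->refl->F->L'->F->R'->B->plug->B
Char 5 ('B'): step: R->5, L=1; B->plug->B->R->F->L->F->refl->A->L'->A->R'->D->plug->E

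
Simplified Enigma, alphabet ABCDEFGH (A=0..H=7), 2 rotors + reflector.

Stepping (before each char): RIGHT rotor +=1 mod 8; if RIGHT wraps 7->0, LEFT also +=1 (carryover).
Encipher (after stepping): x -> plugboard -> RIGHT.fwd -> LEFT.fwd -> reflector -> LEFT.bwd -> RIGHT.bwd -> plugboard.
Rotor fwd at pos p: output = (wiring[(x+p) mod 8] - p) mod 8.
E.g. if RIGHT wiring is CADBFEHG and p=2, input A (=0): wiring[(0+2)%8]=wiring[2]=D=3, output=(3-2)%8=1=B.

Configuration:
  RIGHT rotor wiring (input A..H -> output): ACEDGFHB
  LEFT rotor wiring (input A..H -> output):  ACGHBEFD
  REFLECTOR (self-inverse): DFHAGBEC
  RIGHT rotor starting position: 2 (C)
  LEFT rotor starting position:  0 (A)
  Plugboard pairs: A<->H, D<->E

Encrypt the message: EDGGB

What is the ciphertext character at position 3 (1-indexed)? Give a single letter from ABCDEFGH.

Char 1 ('E'): step: R->3, L=0; E->plug->D->R->E->L->B->refl->F->L'->G->R'->E->plug->D
Char 2 ('D'): step: R->4, L=0; D->plug->E->R->E->L->B->refl->F->L'->G->R'->F->plug->F
Char 3 ('G'): step: R->5, L=0; G->plug->G->R->G->L->F->refl->B->L'->E->R'->C->plug->C

C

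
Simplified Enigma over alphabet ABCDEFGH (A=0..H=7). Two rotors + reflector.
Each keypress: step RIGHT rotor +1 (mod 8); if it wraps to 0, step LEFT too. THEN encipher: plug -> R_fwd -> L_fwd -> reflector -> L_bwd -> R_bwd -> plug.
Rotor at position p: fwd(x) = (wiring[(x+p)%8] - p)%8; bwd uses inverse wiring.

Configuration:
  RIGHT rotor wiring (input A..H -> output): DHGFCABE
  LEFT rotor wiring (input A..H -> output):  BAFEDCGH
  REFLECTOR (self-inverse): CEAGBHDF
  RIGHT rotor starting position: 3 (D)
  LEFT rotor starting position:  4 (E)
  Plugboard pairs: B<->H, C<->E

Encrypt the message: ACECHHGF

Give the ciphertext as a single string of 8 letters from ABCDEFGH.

Answer: EEHABBHD

Derivation:
Char 1 ('A'): step: R->4, L=4; A->plug->A->R->G->L->B->refl->E->L'->F->R'->C->plug->E
Char 2 ('C'): step: R->5, L=4; C->plug->E->R->C->L->C->refl->A->L'->H->R'->C->plug->E
Char 3 ('E'): step: R->6, L=4; E->plug->C->R->F->L->E->refl->B->L'->G->R'->B->plug->H
Char 4 ('C'): step: R->7, L=4; C->plug->E->R->G->L->B->refl->E->L'->F->R'->A->plug->A
Char 5 ('H'): step: R->0, L->5 (L advanced); H->plug->B->R->H->L->G->refl->D->L'->E->R'->H->plug->B
Char 6 ('H'): step: R->1, L=5; H->plug->B->R->F->L->A->refl->C->L'->C->R'->H->plug->B
Char 7 ('G'): step: R->2, L=5; G->plug->G->R->B->L->B->refl->E->L'->D->R'->B->plug->H
Char 8 ('F'): step: R->3, L=5; F->plug->F->R->A->L->F->refl->H->L'->G->R'->D->plug->D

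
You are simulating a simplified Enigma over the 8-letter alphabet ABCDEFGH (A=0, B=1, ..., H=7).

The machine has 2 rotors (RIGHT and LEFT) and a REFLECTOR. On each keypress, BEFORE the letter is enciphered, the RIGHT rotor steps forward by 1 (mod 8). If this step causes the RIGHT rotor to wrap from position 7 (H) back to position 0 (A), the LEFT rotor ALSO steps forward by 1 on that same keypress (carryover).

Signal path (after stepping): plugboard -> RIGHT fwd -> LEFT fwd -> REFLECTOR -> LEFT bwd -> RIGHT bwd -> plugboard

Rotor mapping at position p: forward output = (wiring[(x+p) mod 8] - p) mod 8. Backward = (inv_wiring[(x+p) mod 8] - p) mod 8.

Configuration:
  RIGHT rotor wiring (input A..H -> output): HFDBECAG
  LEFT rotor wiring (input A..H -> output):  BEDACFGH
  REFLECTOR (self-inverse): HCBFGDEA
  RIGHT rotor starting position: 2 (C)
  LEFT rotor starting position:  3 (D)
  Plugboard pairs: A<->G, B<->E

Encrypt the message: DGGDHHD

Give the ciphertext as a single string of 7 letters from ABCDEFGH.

Char 1 ('D'): step: R->3, L=3; D->plug->D->R->F->L->G->refl->E->L'->E->R'->F->plug->F
Char 2 ('G'): step: R->4, L=3; G->plug->A->R->A->L->F->refl->D->L'->D->R'->E->plug->B
Char 3 ('G'): step: R->5, L=3; G->plug->A->R->F->L->G->refl->E->L'->E->R'->G->plug->A
Char 4 ('D'): step: R->6, L=3; D->plug->D->R->H->L->A->refl->H->L'->B->R'->C->plug->C
Char 5 ('H'): step: R->7, L=3; H->plug->H->R->B->L->H->refl->A->L'->H->R'->A->plug->G
Char 6 ('H'): step: R->0, L->4 (L advanced); H->plug->H->R->G->L->H->refl->A->L'->F->R'->B->plug->E
Char 7 ('D'): step: R->1, L=4; D->plug->D->R->D->L->D->refl->F->L'->E->R'->A->plug->G

Answer: FBACGEG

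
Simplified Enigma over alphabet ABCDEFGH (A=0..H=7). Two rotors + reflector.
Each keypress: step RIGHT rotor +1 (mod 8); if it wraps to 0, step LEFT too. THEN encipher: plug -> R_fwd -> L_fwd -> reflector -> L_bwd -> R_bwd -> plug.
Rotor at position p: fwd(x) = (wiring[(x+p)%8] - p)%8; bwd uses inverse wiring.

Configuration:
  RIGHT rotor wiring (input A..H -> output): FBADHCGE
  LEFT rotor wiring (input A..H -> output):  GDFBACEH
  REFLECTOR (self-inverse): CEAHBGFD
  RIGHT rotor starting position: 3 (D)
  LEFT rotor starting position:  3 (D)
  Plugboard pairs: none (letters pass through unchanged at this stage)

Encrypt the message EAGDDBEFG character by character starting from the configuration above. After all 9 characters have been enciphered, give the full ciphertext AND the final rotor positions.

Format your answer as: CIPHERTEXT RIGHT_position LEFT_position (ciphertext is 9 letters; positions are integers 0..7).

Answer: DHAFAEFBC 4 4

Derivation:
Char 1 ('E'): step: R->4, L=3; E->plug->E->R->B->L->F->refl->G->L'->A->R'->D->plug->D
Char 2 ('A'): step: R->5, L=3; A->plug->A->R->F->L->D->refl->H->L'->C->R'->H->plug->H
Char 3 ('G'): step: R->6, L=3; G->plug->G->R->B->L->F->refl->G->L'->A->R'->A->plug->A
Char 4 ('D'): step: R->7, L=3; D->plug->D->R->B->L->F->refl->G->L'->A->R'->F->plug->F
Char 5 ('D'): step: R->0, L->4 (L advanced); D->plug->D->R->D->L->D->refl->H->L'->F->R'->A->plug->A
Char 6 ('B'): step: R->1, L=4; B->plug->B->R->H->L->F->refl->G->L'->B->R'->E->plug->E
Char 7 ('E'): step: R->2, L=4; E->plug->E->R->E->L->C->refl->A->L'->C->R'->F->plug->F
Char 8 ('F'): step: R->3, L=4; F->plug->F->R->C->L->A->refl->C->L'->E->R'->B->plug->B
Char 9 ('G'): step: R->4, L=4; G->plug->G->R->E->L->C->refl->A->L'->C->R'->C->plug->C
Final: ciphertext=DHAFAEFBC, RIGHT=4, LEFT=4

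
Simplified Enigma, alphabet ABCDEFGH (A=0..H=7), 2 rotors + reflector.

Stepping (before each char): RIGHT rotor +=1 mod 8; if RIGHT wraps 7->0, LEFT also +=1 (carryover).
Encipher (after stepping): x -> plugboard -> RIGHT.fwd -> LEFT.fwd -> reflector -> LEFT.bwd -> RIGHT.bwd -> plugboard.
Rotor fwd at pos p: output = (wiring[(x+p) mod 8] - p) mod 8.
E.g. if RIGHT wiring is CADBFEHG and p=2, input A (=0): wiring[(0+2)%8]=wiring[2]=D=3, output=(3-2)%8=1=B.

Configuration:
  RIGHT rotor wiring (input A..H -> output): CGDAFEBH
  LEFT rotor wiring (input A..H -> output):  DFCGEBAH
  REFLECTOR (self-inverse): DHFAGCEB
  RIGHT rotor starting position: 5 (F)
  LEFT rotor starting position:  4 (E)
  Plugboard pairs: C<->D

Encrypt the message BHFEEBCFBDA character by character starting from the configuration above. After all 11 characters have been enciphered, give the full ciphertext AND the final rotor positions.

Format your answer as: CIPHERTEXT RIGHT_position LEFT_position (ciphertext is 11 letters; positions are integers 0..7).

Char 1 ('B'): step: R->6, L=4; B->plug->B->R->B->L->F->refl->C->L'->H->R'->G->plug->G
Char 2 ('H'): step: R->7, L=4; H->plug->H->R->C->L->E->refl->G->L'->G->R'->F->plug->F
Char 3 ('F'): step: R->0, L->5 (L advanced); F->plug->F->R->E->L->A->refl->D->L'->B->R'->G->plug->G
Char 4 ('E'): step: R->1, L=5; E->plug->E->R->D->L->G->refl->E->L'->A->R'->F->plug->F
Char 5 ('E'): step: R->2, L=5; E->plug->E->R->H->L->H->refl->B->L'->G->R'->B->plug->B
Char 6 ('B'): step: R->3, L=5; B->plug->B->R->C->L->C->refl->F->L'->F->R'->A->plug->A
Char 7 ('C'): step: R->4, L=5; C->plug->D->R->D->L->G->refl->E->L'->A->R'->B->plug->B
Char 8 ('F'): step: R->5, L=5; F->plug->F->R->G->L->B->refl->H->L'->H->R'->A->plug->A
Char 9 ('B'): step: R->6, L=5; B->plug->B->R->B->L->D->refl->A->L'->E->R'->C->plug->D
Char 10 ('D'): step: R->7, L=5; D->plug->C->R->H->L->H->refl->B->L'->G->R'->F->plug->F
Char 11 ('A'): step: R->0, L->6 (L advanced); A->plug->A->R->C->L->F->refl->C->L'->A->R'->D->plug->C
Final: ciphertext=GFGFBABADFC, RIGHT=0, LEFT=6

Answer: GFGFBABADFC 0 6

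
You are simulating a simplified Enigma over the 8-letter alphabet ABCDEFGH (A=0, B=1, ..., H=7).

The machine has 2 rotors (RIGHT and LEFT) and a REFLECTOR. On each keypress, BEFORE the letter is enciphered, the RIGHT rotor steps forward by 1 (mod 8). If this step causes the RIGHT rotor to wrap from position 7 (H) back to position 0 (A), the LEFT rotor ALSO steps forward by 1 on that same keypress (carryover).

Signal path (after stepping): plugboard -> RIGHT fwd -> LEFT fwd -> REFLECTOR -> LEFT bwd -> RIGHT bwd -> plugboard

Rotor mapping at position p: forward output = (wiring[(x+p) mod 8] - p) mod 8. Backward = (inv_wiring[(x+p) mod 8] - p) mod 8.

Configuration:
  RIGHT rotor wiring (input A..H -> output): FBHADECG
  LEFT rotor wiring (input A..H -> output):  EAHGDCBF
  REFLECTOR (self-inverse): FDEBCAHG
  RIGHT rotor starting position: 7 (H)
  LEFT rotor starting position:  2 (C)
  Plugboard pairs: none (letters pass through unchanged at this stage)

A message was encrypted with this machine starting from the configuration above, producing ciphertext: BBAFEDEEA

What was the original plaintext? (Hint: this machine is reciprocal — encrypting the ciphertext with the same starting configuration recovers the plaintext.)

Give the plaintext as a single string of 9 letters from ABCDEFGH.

Char 1 ('B'): step: R->0, L->3 (L advanced); B->plug->B->R->B->L->A->refl->F->L'->G->R'->H->plug->H
Char 2 ('B'): step: R->1, L=3; B->plug->B->R->G->L->F->refl->A->L'->B->R'->F->plug->F
Char 3 ('A'): step: R->2, L=3; A->plug->A->R->F->L->B->refl->D->L'->A->R'->E->plug->E
Char 4 ('F'): step: R->3, L=3; F->plug->F->R->C->L->H->refl->G->L'->D->R'->E->plug->E
Char 5 ('E'): step: R->4, L=3; E->plug->E->R->B->L->A->refl->F->L'->G->R'->C->plug->C
Char 6 ('D'): step: R->5, L=3; D->plug->D->R->A->L->D->refl->B->L'->F->R'->B->plug->B
Char 7 ('E'): step: R->6, L=3; E->plug->E->R->B->L->A->refl->F->L'->G->R'->H->plug->H
Char 8 ('E'): step: R->7, L=3; E->plug->E->R->B->L->A->refl->F->L'->G->R'->B->plug->B
Char 9 ('A'): step: R->0, L->4 (L advanced); A->plug->A->R->F->L->E->refl->C->L'->H->R'->C->plug->C

Answer: HFEECBHBC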